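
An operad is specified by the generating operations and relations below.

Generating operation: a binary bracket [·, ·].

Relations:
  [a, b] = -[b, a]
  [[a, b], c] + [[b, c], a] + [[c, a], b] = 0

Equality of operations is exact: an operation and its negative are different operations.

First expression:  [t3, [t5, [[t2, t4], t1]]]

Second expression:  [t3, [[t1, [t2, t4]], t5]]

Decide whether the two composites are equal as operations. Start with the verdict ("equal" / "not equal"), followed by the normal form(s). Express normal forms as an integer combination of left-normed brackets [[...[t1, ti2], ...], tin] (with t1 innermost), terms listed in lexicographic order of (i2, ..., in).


The first composite normalizes to -[[[[t1, t2], t4], t5], t3] + [[[[t1, t4], t2], t5], t3]
The second composite normalizes to -[[[[t1, t2], t4], t5], t3] + [[[[t1, t4], t2], t5], t3]
The forms coincide; equal.

equal; the common form is -[[[[t1, t2], t4], t5], t3] + [[[[t1, t4], t2], t5], t3]


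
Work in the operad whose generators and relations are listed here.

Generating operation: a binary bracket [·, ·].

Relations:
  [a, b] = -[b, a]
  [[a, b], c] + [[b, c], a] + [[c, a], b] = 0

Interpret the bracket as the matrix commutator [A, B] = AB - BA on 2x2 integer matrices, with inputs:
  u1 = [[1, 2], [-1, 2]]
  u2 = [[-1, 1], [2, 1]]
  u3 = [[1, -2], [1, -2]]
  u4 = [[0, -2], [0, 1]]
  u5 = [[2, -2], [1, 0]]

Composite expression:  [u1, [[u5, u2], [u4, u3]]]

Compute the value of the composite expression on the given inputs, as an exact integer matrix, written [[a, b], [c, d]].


[[-20, -96], [-58, 20]]

[u5, u2] = [[-5, -2], [-6, 5]]
[u4, u3] = [[-2, 8], [1, 2]]
[[u5, u2], [u4, u3]] = [[46, -88], [34, -46]]
[u1, [[u5, u2], [u4, u3]]] = [[-20, -96], [-58, 20]]


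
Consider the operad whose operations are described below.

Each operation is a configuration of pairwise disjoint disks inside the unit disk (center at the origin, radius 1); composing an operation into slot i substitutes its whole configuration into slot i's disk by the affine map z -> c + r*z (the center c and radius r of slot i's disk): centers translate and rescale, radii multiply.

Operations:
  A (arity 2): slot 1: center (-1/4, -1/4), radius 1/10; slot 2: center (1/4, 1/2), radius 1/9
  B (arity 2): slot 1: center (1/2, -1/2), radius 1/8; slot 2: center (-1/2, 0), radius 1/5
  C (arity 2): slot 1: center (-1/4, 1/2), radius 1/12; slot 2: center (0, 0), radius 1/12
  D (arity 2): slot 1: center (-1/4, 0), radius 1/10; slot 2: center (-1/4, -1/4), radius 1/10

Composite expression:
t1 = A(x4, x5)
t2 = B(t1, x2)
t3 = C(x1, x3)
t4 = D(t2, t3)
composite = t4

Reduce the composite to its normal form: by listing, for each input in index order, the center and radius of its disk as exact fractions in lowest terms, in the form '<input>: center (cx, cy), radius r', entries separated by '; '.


x1: center (-11/40, -1/5), radius 1/120; x2: center (-3/10, 0), radius 1/50; x3: center (-1/4, -1/4), radius 1/120; x4: center (-13/64, -17/320), radius 1/800; x5: center (-63/320, -7/160), radius 1/720

Affine substitution under D: radii multiply and x-centers shift.
x4: after 3 affine steps, its disk has center (-13/64, -17/320), radius 1/800
x5: after 3 affine steps, its disk has center (-63/320, -7/160), radius 1/720
x2: after 2 affine steps, its disk has center (-3/10, 0), radius 1/50
x1: after 2 affine steps, its disk has center (-11/40, -1/5), radius 1/120
x3: after 2 affine steps, its disk has center (-1/4, -1/4), radius 1/120


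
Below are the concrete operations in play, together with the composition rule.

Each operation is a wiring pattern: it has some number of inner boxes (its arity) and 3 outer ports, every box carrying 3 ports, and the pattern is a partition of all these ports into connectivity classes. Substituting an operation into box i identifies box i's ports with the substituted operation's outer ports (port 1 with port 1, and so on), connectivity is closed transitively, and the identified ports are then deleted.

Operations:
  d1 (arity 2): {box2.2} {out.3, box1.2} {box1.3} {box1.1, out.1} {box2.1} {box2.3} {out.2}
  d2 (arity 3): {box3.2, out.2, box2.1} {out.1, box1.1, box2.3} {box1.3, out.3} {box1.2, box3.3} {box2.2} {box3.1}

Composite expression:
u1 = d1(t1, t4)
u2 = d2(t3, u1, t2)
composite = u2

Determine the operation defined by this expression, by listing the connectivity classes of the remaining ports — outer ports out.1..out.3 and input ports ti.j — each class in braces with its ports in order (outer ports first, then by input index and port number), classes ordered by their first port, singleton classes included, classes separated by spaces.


{out.1, t1.2, t3.1} {out.2, t1.1, t2.2} {out.3, t3.3} {t1.3} {t2.1} {t2.3, t3.2} {t4.1} {t4.2} {t4.3}

After gluing at d2, chains via deleted ports link the t-ports.
through d1, on inputs (t1, t4): {out.1, t1.1} {out.2} {out.3, t1.2} {t1.3} {t4.1} {t4.2} {t4.3} (out.j = stage outer ports)
through d2, on inputs (t3, t1, t4, t2): {out.1, t1.2, t3.1} {out.2, t1.1, t2.2} {out.3, t3.3} {t1.3} {t2.1} {t2.3, t3.2} {t4.1} {t4.2} {t4.3} (out.j = stage outer ports)


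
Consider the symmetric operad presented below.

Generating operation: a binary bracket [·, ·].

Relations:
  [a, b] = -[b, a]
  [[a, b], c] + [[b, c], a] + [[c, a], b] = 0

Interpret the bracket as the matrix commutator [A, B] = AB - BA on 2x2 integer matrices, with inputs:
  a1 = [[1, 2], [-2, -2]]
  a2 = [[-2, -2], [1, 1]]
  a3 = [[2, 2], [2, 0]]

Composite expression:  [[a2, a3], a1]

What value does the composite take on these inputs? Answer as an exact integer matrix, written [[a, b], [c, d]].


[[-12, -18], [0, 12]]

[a2, a3] = [[-6, -2], [8, 6]]
[[a2, a3], a1] = [[-12, -18], [0, 12]]


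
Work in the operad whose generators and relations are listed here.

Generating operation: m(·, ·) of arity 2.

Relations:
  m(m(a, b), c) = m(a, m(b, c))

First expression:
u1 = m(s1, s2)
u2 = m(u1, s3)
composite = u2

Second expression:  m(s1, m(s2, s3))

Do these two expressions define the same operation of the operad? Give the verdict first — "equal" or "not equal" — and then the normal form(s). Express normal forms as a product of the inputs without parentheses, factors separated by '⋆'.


equal — both sides give s1 ⋆ s2 ⋆ s3


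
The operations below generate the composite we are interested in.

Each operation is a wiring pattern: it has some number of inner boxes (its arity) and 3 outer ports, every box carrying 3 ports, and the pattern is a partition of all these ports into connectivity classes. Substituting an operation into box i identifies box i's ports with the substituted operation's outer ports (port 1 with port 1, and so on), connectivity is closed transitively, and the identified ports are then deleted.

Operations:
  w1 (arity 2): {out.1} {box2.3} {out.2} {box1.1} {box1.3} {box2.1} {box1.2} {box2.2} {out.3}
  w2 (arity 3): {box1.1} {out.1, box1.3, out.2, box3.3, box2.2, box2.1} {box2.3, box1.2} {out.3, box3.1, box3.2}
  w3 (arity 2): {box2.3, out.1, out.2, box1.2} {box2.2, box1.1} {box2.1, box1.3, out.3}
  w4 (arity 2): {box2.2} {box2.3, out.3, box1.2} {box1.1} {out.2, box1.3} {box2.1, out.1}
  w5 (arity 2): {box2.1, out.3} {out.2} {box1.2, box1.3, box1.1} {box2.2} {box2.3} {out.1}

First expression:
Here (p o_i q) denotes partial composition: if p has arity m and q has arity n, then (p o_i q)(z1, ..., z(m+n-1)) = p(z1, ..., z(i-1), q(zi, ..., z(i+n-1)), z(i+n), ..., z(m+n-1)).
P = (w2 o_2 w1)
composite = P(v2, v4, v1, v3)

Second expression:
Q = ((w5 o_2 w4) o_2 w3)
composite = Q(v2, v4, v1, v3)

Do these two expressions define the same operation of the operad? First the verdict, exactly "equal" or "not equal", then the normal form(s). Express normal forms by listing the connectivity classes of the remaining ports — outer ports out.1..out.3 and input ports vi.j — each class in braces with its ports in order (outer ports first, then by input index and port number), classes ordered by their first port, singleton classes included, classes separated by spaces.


not equal: they reduce to {out.1, out.2, v2.3, v3.3} {out.3, v3.1, v3.2} {v1.1} {v1.2} {v1.3} {v2.1} {v2.2} {v4.1} {v4.2} {v4.3} and {out.1} {out.2} {out.3, v3.1} {v1.1, v4.3} {v1.2, v4.1} {v1.3, v3.3, v4.2} {v2.1, v2.2, v2.3} {v3.2}


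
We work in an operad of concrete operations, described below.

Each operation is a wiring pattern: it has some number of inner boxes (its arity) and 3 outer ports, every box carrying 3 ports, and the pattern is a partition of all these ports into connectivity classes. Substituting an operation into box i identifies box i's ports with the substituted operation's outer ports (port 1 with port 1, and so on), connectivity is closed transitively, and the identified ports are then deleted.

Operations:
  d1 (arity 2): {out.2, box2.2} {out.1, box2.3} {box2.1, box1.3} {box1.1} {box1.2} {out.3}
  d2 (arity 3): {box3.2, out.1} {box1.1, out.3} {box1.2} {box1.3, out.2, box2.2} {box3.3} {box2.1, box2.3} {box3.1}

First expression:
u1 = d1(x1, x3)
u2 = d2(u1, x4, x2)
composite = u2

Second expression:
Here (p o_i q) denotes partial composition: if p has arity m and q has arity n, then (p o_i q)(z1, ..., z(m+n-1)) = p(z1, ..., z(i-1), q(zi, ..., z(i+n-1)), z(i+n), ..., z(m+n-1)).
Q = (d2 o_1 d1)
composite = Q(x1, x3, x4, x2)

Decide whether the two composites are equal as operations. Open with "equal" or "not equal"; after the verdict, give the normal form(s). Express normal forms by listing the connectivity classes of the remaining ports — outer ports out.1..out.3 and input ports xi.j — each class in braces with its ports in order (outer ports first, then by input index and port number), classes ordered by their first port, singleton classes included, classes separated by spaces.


The first expression, normalized: {out.1, x2.2} {out.2, x4.2} {out.3, x3.3} {x1.1} {x1.2} {x1.3, x3.1} {x2.1} {x2.3} {x3.2} {x4.1, x4.3}
The second expression, normalized: {out.1, x2.2} {out.2, x4.2} {out.3, x3.3} {x1.1} {x1.2} {x1.3, x3.1} {x2.1} {x2.3} {x3.2} {x4.1, x4.3}
The forms coincide; equal.

equal: each reduces to {out.1, x2.2} {out.2, x4.2} {out.3, x3.3} {x1.1} {x1.2} {x1.3, x3.1} {x2.1} {x2.3} {x3.2} {x4.1, x4.3}


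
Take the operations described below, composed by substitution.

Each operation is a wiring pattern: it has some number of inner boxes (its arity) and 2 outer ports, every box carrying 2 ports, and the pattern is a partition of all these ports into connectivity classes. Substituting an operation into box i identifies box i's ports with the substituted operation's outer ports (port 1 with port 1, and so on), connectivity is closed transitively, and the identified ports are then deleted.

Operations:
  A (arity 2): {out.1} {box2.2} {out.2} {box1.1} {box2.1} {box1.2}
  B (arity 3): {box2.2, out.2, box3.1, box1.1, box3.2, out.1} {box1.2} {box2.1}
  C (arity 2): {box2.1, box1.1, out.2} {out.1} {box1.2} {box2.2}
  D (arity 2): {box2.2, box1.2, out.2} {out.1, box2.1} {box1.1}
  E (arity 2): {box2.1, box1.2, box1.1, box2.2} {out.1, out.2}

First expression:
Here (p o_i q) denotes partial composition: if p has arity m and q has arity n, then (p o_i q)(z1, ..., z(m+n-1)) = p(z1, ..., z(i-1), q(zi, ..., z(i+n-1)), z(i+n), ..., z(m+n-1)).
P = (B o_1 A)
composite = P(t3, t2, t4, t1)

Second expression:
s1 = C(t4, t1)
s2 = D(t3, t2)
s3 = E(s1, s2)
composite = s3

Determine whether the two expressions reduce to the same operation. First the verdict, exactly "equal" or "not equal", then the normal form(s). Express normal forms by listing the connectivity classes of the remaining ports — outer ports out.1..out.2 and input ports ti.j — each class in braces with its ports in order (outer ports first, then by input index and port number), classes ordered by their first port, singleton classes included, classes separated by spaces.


In normal form, the first expression is {out.1, out.2, t1.1, t1.2, t4.2} {t2.1} {t2.2} {t3.1} {t3.2} {t4.1}
In normal form, the second expression is {out.1, out.2} {t1.1, t2.1, t2.2, t3.2, t4.1} {t1.2} {t3.1} {t4.2}
The forms do not match — not equal.

not equal — first {out.1, out.2, t1.1, t1.2, t4.2} {t2.1} {t2.2} {t3.1} {t3.2} {t4.1}, second {out.1, out.2} {t1.1, t2.1, t2.2, t3.2, t4.1} {t1.2} {t3.1} {t4.2}


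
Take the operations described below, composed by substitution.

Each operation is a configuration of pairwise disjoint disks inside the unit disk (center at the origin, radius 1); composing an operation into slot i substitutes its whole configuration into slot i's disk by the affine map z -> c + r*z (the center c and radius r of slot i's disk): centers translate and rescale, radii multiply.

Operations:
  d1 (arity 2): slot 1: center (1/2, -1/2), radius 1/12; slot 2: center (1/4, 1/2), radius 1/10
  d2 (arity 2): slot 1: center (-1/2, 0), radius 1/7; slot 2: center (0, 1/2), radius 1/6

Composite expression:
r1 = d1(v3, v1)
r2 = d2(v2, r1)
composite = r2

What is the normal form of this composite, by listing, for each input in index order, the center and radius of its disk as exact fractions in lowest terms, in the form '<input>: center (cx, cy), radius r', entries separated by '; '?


v1: center (1/24, 7/12), radius 1/60; v2: center (-1/2, 0), radius 1/7; v3: center (1/12, 5/12), radius 1/72

Only the slot chain above each v matters under d2; compose those maps.
for v2, the 1-step affine chain lands on center (-1/2, 0), radius 1/7
for v3, the 2-step affine chain lands on center (1/12, 5/12), radius 1/72
for v1, the 2-step affine chain lands on center (1/24, 7/12), radius 1/60


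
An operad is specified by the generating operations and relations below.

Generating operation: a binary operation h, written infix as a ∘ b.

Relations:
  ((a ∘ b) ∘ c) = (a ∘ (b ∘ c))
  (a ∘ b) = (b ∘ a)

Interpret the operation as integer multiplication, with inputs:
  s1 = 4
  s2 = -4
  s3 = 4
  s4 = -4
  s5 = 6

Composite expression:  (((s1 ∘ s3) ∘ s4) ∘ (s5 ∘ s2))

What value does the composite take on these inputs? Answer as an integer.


1536


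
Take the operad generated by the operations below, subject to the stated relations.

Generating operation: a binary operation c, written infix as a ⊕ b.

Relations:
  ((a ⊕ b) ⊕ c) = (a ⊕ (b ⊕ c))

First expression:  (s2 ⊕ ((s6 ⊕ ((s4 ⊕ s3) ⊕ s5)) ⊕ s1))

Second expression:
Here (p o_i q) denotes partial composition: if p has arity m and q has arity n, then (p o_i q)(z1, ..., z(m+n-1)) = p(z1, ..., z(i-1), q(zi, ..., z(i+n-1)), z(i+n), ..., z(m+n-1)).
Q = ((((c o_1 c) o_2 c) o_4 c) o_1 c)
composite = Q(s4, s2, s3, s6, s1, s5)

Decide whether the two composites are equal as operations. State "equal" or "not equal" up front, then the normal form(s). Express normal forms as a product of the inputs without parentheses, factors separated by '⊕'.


not equal: they reduce to s2 ⊕ s6 ⊕ s4 ⊕ s3 ⊕ s5 ⊕ s1 and s4 ⊕ s2 ⊕ s3 ⊕ s6 ⊕ s1 ⊕ s5

Reducing the first expression gives s2 ⊕ s6 ⊕ s4 ⊕ s3 ⊕ s5 ⊕ s1
Reducing the second expression gives s4 ⊕ s2 ⊕ s3 ⊕ s6 ⊕ s1 ⊕ s5
They disagree, so not equal.


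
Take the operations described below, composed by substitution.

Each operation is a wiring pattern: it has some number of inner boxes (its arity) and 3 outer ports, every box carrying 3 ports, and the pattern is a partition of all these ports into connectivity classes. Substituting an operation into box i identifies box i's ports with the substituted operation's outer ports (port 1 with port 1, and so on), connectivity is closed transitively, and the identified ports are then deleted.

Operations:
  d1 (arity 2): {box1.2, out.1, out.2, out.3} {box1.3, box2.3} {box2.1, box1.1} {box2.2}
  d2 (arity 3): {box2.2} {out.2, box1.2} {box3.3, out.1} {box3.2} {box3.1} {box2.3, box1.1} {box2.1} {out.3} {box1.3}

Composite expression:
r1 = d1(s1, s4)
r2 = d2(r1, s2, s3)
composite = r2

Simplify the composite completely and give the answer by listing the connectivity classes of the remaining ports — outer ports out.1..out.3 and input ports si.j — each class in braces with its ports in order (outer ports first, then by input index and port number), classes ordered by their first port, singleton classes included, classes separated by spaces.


{out.1, s3.3} {out.2, s1.2, s2.3} {out.3} {s1.1, s4.1} {s1.3, s4.3} {s2.1} {s2.2} {s3.1} {s3.2} {s4.2}


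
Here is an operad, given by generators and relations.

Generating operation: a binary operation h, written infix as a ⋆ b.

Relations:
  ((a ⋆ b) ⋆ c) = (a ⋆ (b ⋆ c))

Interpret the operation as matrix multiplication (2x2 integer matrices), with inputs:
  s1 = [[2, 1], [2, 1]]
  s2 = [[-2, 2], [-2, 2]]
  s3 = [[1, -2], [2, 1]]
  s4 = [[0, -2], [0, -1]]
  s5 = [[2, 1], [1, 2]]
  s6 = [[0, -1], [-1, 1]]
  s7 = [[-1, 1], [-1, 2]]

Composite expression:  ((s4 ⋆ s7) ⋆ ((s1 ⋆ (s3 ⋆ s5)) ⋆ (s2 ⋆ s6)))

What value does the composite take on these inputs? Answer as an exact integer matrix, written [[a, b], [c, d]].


[[12, -24], [6, -12]]

(s4 ⋆ s7) = [[2, -4], [1, -2]]
(s3 ⋆ s5) = [[0, -3], [5, 4]]
(s1 ⋆ (s3 ⋆ s5)) = [[5, -2], [5, -2]]
(s2 ⋆ s6) = [[-2, 4], [-2, 4]]
((s1 ⋆ (s3 ⋆ s5)) ⋆ (s2 ⋆ s6)) = [[-6, 12], [-6, 12]]
((s4 ⋆ s7) ⋆ ((s1 ⋆ (s3 ⋆ s5)) ⋆ (s2 ⋆ s6))) = [[12, -24], [6, -12]]


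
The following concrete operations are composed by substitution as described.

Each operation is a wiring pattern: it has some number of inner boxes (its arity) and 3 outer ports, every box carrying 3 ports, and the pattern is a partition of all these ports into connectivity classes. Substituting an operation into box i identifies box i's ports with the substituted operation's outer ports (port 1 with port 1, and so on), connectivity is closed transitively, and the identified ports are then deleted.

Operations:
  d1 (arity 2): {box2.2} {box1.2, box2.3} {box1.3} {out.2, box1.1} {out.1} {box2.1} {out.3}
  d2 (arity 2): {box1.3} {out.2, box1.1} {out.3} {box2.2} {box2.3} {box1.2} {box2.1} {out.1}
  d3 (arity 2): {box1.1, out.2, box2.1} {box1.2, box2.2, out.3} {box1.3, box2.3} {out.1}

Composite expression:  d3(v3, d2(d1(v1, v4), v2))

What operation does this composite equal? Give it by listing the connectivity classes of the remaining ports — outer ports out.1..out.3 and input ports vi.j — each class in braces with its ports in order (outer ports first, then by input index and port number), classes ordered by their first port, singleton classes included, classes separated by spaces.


{out.1} {out.2, v3.1} {out.3, v3.2} {v1.1} {v1.2, v4.3} {v1.3} {v2.1} {v2.2} {v2.3} {v3.3} {v4.1} {v4.2}


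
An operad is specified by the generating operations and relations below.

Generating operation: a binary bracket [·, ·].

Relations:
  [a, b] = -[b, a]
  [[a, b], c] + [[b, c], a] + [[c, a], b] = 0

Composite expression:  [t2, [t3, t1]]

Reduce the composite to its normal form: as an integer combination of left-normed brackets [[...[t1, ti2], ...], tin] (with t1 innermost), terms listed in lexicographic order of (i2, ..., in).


[[t1, t3], t2]


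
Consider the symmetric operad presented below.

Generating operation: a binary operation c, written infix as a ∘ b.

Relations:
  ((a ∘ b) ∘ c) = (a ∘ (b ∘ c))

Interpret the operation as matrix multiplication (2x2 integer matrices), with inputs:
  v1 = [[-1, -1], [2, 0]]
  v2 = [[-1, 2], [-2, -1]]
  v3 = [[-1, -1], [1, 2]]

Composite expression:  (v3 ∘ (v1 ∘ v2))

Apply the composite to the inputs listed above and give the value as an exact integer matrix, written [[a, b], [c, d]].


[[-1, -3], [-1, 7]]

(v1 ∘ v2) = [[3, -1], [-2, 4]]
(v3 ∘ (v1 ∘ v2)) = [[-1, -3], [-1, 7]]


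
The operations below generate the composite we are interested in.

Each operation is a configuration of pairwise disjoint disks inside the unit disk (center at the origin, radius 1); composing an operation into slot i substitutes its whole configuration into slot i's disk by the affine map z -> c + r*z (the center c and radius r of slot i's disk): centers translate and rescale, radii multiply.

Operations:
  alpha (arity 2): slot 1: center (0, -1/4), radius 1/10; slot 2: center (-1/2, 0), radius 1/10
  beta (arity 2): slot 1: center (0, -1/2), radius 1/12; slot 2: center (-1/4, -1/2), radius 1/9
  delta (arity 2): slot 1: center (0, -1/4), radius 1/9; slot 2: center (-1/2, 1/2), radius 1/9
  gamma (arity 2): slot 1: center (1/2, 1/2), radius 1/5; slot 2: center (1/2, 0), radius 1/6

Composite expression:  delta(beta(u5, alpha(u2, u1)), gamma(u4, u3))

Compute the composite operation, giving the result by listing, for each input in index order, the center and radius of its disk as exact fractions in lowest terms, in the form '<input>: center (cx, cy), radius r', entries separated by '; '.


u1: center (-11/324, -11/36), radius 1/810; u2: center (-1/36, -25/81), radius 1/810; u3: center (-4/9, 1/2), radius 1/54; u4: center (-4/9, 5/9), radius 1/45; u5: center (0, -11/36), radius 1/108

Below delta, radii multiply path by path; the u-disk centers shift.
u5: after 2 affine steps, its disk has center (0, -11/36), radius 1/108
u2: after 3 affine steps, its disk has center (-1/36, -25/81), radius 1/810
u1: after 3 affine steps, its disk has center (-11/324, -11/36), radius 1/810
u4: after 2 affine steps, its disk has center (-4/9, 5/9), radius 1/45
u3: after 2 affine steps, its disk has center (-4/9, 1/2), radius 1/54


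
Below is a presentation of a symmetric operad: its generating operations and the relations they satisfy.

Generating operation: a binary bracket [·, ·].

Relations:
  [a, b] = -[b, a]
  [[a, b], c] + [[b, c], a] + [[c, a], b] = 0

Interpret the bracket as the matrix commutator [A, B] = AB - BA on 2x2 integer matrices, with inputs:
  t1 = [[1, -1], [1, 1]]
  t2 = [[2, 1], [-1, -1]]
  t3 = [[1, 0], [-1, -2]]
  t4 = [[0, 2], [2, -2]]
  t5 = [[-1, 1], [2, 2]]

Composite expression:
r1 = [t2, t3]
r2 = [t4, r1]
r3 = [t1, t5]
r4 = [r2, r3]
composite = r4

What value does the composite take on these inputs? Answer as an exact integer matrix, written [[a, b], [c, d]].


[[-6, -48], [60, 6]]

[t2, t3] = [[-1, -3], [0, 1]]
[t4, [t2, t3]] = [[6, -2], [-4, -6]]
[t1, t5] = [[-3, -3], [-3, 3]]
[[t4, [t2, t3]], [t1, t5]] = [[-6, -48], [60, 6]]


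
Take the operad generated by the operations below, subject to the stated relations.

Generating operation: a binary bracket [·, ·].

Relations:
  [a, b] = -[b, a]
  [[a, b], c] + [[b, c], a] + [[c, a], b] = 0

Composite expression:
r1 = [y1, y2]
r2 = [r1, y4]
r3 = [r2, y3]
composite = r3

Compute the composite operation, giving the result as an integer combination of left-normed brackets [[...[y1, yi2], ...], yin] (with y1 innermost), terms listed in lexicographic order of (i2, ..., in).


[[[y1, y2], y4], y3]

A multilinear Lie element is pinned by y1-initial words (y1 innermost).
Composite bracket: [[[y1, y2], y4], y3]
Applying ab - ba throughout gives 8 signed words (2^3 = 8).
Only words starting with y1 matter:
  word y1y2y4y3 has sign +1, contributing +[[[y1, y2], y4], y3]


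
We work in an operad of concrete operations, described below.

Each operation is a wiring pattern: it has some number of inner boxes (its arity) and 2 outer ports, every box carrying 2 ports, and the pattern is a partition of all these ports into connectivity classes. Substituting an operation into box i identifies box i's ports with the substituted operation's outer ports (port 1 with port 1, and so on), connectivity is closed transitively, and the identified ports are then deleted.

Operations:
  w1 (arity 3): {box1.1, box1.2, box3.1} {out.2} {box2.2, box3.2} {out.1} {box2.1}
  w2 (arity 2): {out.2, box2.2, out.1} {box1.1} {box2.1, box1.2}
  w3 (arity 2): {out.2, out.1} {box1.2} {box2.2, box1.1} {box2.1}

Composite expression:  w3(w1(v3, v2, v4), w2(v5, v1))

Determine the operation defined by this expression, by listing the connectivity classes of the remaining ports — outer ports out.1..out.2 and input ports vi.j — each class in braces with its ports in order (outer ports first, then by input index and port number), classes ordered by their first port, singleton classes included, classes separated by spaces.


{out.1, out.2} {v1.1, v5.2} {v1.2} {v2.1} {v2.2, v4.2} {v3.1, v3.2, v4.1} {v5.1}

After gluing at w3, chains via deleted ports link the v-ports.
through w1, on inputs (v3, v2, v4): {out.1} {out.2} {v2.1} {v2.2, v4.2} {v3.1, v3.2, v4.1} (out.j = stage outer ports)
through w2, on inputs (v5, v1): {out.1, out.2, v1.2} {v1.1, v5.2} {v5.1} (out.j = stage outer ports)
through w3, on inputs (v3, v2, v4, v5, v1): {out.1, out.2} {v1.1, v5.2} {v1.2} {v2.1} {v2.2, v4.2} {v3.1, v3.2, v4.1} {v5.1} (out.j = stage outer ports)


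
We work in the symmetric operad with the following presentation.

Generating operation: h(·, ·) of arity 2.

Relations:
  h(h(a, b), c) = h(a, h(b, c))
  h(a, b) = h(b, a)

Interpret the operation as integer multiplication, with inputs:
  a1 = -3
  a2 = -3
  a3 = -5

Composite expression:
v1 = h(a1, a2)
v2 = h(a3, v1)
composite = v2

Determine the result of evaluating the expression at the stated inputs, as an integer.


-45


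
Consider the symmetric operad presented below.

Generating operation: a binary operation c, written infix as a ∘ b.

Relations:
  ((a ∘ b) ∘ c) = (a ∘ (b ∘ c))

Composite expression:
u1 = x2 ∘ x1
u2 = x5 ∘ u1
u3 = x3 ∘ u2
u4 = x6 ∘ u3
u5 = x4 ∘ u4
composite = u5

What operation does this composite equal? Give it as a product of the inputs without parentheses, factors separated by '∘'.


The c-tree's shape is irrelevant; the x-reading-order decides.
(x2 ∘ x1) linearizes to x2 ∘ x1
(x5 ∘ (x2 ∘ x1)) linearizes to x5 ∘ x2 ∘ x1
(x3 ∘ (x5 ∘ (x2 ∘ x1))) linearizes to x3 ∘ x5 ∘ x2 ∘ x1
(x6 ∘ (x3 ∘ (x5 ∘ (x2 ∘ x1)))) linearizes to x6 ∘ x3 ∘ x5 ∘ x2 ∘ x1
(x4 ∘ (x6 ∘ (x3 ∘ (x5 ∘ (x2 ∘ x1))))) linearizes to x4 ∘ x6 ∘ x3 ∘ x5 ∘ x2 ∘ x1

x4 ∘ x6 ∘ x3 ∘ x5 ∘ x2 ∘ x1


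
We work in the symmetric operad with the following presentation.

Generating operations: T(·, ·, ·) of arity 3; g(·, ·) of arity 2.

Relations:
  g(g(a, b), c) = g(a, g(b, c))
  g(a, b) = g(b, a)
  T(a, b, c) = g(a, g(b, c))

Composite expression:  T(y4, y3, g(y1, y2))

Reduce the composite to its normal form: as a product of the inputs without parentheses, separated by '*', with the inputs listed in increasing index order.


y1 * y2 * y3 * y4

Key point: T commutes, so take the y-inputs in any fixed order.
g(y1, y2) collapses to y1 * y2
T(y4, y3, g(y1, y2)) collapses to y4 * y3 * y1 * y2
the factors in increasing index order: y1 * y2 * y3 * y4


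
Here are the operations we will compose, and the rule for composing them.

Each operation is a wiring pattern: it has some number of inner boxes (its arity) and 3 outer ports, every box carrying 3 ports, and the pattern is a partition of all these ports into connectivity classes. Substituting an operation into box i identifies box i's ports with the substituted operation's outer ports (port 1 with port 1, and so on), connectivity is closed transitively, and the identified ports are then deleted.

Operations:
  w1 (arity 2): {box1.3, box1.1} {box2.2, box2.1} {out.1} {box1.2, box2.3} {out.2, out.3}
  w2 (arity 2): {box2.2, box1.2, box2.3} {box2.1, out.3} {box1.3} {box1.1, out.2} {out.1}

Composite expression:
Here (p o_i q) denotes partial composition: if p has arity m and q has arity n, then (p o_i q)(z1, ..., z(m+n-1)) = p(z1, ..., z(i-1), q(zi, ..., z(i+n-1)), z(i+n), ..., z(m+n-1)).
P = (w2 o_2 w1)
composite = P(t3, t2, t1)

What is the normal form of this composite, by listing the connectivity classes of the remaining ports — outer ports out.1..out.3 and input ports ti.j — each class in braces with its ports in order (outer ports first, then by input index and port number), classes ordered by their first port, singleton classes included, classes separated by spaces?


{out.1} {out.2, t3.1} {out.3} {t1.1, t1.2} {t1.3, t2.2} {t2.1, t2.3} {t3.2} {t3.3}


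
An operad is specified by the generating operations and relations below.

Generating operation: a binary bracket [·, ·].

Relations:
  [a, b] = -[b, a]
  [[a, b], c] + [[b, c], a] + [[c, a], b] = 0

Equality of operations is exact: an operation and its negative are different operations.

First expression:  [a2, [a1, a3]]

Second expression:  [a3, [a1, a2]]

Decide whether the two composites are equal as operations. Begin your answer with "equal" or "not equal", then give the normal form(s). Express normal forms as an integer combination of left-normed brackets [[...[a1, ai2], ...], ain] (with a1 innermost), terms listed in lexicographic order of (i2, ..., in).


Normal form of the first expression: -[[a1, a3], a2]
Normal form of the second expression: -[[a1, a2], a3]
The forms do not match — not equal.

not equal; first: -[[a1, a3], a2]; second: -[[a1, a2], a3]


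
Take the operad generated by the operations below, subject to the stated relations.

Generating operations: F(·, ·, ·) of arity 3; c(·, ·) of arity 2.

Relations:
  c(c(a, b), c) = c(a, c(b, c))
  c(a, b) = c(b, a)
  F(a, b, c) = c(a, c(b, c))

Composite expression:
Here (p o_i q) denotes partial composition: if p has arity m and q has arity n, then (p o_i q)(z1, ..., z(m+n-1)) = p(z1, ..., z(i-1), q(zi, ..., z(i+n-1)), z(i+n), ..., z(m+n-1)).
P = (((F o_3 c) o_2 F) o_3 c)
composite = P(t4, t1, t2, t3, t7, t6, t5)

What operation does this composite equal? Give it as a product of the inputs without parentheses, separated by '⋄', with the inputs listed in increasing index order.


t1 ⋄ t2 ⋄ t3 ⋄ t4 ⋄ t5 ⋄ t6 ⋄ t7

With F associative and commutative, the t-input set is all that matters.
c(t2, t3) spells out as t2 ⋄ t3
F(t1, c(t2, t3), t7) spells out as t1 ⋄ t2 ⋄ t3 ⋄ t7
c(t6, t5) spells out as t6 ⋄ t5
F(t4, F(t1, c(t2, t3), t7), c(t6, t5)) spells out as t4 ⋄ t1 ⋄ t2 ⋄ t3 ⋄ t7 ⋄ t6 ⋄ t5
reordering the factors by index: t1 ⋄ t2 ⋄ t3 ⋄ t4 ⋄ t5 ⋄ t6 ⋄ t7


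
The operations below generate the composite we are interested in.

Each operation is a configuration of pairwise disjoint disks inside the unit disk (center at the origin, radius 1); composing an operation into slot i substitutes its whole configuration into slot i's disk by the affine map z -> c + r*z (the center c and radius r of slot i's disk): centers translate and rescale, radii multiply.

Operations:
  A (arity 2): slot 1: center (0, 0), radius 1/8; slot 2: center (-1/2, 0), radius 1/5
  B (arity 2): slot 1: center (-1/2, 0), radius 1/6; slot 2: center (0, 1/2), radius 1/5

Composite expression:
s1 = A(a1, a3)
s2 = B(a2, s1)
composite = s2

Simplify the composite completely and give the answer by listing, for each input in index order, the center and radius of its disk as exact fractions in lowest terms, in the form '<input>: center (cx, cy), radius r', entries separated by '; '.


Follow each a-input down from B: c' goes to c + r*c', radius to r*r'.
input a2: applying the 1 nested substitution gives center (-1/2, 0), radius 1/6
input a1: applying the 2 nested substitutions gives center (0, 1/2), radius 1/40
input a3: applying the 2 nested substitutions gives center (-1/10, 1/2), radius 1/25

a1: center (0, 1/2), radius 1/40; a2: center (-1/2, 0), radius 1/6; a3: center (-1/10, 1/2), radius 1/25


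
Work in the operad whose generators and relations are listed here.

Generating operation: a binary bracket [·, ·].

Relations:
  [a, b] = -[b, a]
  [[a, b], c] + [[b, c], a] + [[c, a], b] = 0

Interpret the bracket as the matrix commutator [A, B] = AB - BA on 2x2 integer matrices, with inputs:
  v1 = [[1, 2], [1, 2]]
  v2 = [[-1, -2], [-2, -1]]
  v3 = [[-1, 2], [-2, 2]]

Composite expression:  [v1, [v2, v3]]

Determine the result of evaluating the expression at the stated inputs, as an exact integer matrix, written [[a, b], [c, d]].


[[18, -26], [22, -18]]

[v2, v3] = [[8, -6], [6, -8]]
[v1, [v2, v3]] = [[18, -26], [22, -18]]


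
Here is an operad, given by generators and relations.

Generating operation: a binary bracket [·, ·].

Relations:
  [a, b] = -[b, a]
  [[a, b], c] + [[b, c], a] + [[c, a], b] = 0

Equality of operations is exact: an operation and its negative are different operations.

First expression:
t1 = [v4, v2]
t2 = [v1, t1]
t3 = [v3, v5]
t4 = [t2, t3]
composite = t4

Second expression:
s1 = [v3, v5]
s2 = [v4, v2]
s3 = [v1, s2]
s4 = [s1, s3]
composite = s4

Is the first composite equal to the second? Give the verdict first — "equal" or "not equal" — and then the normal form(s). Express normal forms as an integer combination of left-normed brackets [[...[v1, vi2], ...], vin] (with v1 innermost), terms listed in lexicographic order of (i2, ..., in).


not equal; first: -[[[[v1, v2], v4], v3], v5] + [[[[v1, v2], v4], v5], v3] + [[[[v1, v4], v2], v3], v5] - [[[[v1, v4], v2], v5], v3]; second: [[[[v1, v2], v4], v3], v5] - [[[[v1, v2], v4], v5], v3] - [[[[v1, v4], v2], v3], v5] + [[[[v1, v4], v2], v5], v3]

Reducing the first expression gives -[[[[v1, v2], v4], v3], v5] + [[[[v1, v2], v4], v5], v3] + [[[[v1, v4], v2], v3], v5] - [[[[v1, v4], v2], v5], v3]
Reducing the second expression gives [[[[v1, v2], v4], v3], v5] - [[[[v1, v2], v4], v5], v3] - [[[[v1, v4], v2], v3], v5] + [[[[v1, v4], v2], v5], v3]
They disagree, so not equal.


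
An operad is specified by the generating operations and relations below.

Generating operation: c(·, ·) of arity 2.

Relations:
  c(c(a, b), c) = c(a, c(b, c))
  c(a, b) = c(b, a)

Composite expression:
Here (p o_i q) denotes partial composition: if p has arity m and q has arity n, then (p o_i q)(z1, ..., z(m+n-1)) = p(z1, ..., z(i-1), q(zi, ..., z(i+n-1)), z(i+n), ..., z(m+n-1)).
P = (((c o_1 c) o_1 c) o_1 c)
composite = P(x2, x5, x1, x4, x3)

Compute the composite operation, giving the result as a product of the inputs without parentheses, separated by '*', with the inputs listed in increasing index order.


x1 * x2 * x3 * x4 * x5

Any arrangement under c is one operation, so sort the x-inputs.
c(x2, x5) linearizes to x2 * x5
c(c(x2, x5), x1) linearizes to x2 * x5 * x1
c(c(c(x2, x5), x1), x4) linearizes to x2 * x5 * x1 * x4
c(c(c(c(x2, x5), x1), x4), x3) linearizes to x2 * x5 * x1 * x4 * x3
commutativity sorts the factors: x1 * x2 * x3 * x4 * x5


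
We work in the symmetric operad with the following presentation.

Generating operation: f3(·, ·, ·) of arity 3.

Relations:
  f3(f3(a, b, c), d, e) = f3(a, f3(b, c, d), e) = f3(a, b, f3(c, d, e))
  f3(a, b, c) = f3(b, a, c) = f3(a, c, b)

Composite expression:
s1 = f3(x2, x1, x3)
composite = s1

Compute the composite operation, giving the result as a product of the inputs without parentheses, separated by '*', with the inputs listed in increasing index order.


x1 * x2 * x3

Reordering under f3 is free, so list the x-inputs canonically.
f3(x2, x1, x3) flattens to x2 * x1 * x3
reordering the factors by index: x1 * x2 * x3


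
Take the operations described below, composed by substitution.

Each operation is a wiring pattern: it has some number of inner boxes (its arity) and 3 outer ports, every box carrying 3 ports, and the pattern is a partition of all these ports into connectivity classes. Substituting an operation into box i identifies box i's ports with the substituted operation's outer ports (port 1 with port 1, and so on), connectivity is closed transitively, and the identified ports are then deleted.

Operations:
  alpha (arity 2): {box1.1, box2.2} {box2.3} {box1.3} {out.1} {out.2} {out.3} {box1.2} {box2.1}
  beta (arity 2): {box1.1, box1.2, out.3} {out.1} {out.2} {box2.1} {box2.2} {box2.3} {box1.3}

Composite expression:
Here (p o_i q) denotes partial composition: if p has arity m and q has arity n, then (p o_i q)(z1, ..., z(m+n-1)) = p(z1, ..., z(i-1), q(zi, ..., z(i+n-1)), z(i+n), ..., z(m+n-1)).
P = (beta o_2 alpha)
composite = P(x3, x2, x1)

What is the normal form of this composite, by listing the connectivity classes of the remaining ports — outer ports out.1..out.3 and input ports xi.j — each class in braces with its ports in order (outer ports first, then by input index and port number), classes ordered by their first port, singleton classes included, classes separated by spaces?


Substituting into beta glues patterns; closure does the rest.
the subtree at alpha composes to {out.1} {out.2} {out.3} {x1.1} {x1.2, x2.1} {x1.3} {x2.2} {x2.3} on (x2, x1); out.j = own outer ports
the subtree at beta composes to {out.1} {out.2} {out.3, x3.1, x3.2} {x1.1} {x1.2, x2.1} {x1.3} {x2.2} {x2.3} {x3.3} on (x3, x2, x1); out.j = own outer ports

{out.1} {out.2} {out.3, x3.1, x3.2} {x1.1} {x1.2, x2.1} {x1.3} {x2.2} {x2.3} {x3.3}


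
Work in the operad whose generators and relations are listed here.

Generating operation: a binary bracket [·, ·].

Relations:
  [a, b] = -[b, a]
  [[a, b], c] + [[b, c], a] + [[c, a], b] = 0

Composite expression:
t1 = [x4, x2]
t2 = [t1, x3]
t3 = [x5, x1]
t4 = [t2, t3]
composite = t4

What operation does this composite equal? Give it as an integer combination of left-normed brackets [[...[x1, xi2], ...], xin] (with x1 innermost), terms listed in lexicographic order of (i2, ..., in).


-[[[[x1, x5], x2], x4], x3] + [[[[x1, x5], x3], x2], x4] - [[[[x1, x5], x3], x4], x2] + [[[[x1, x5], x4], x2], x3]

In the tensor algebra, words opening x1 carry the x1-anchored form.
Composite bracket: [[[x4, x2], x3], [x5, x1]]
Expanding via [a, b] = ab - ba: 16 signed words (2^4 = 16).
The x1-initial words carry the normal form:
  from x1x5x2x4x3, sign -1: term -[[[[x1, x5], x2], x4], x3]
  from x1x5x3x2x4, sign +1: term +[[[[x1, x5], x3], x2], x4]
  from x1x5x3x4x2, sign -1: term -[[[[x1, x5], x3], x4], x2]
  from x1x5x4x2x3, sign +1: term +[[[[x1, x5], x4], x2], x3]


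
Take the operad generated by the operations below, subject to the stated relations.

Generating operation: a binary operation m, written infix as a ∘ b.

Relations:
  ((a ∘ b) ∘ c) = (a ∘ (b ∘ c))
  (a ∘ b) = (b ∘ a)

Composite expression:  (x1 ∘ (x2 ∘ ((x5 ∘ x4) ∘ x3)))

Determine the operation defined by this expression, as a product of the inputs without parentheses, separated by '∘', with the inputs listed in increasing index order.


x1 ∘ x2 ∘ x3 ∘ x4 ∘ x5

Shape and order are irrelevant to m; the x-input set decides.
(x5 ∘ x4) collapses to x5 ∘ x4
((x5 ∘ x4) ∘ x3) collapses to x5 ∘ x4 ∘ x3
(x2 ∘ ((x5 ∘ x4) ∘ x3)) collapses to x2 ∘ x5 ∘ x4 ∘ x3
(x1 ∘ (x2 ∘ ((x5 ∘ x4) ∘ x3))) collapses to x1 ∘ x2 ∘ x5 ∘ x4 ∘ x3
commutativity sorts the factors: x1 ∘ x2 ∘ x3 ∘ x4 ∘ x5


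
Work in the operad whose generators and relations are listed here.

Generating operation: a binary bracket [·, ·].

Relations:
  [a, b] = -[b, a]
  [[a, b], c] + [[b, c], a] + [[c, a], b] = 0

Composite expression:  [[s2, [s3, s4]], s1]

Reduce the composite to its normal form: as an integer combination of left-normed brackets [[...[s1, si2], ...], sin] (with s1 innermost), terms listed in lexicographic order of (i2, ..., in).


-[[[s1, s2], s3], s4] + [[[s1, s2], s4], s3] + [[[s1, s3], s4], s2] - [[[s1, s4], s3], s2]


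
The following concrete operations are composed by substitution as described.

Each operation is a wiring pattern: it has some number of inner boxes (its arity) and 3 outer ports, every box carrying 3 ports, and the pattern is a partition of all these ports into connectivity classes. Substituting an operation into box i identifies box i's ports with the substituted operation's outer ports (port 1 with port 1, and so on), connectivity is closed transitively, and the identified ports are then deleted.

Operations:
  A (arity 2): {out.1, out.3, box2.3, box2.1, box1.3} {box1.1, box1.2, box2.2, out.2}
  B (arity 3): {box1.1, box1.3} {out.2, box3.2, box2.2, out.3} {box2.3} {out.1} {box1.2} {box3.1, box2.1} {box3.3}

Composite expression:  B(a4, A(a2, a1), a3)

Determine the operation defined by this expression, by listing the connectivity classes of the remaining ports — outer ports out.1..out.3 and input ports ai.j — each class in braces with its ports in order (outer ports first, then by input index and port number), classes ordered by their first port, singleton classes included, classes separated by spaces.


{out.1} {out.2, out.3, a1.2, a2.1, a2.2, a3.2} {a1.1, a1.3, a2.3, a3.1} {a3.3} {a4.1, a4.3} {a4.2}

After gluing at B, chains via deleted ports link the a-ports.
composing A on (a2, a1), with out.j its own outer ports: {out.1, out.3, a1.1, a1.3, a2.3} {out.2, a1.2, a2.1, a2.2}
composing B on (a4, a2, a1, a3), with out.j its own outer ports: {out.1} {out.2, out.3, a1.2, a2.1, a2.2, a3.2} {a1.1, a1.3, a2.3, a3.1} {a3.3} {a4.1, a4.3} {a4.2}
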